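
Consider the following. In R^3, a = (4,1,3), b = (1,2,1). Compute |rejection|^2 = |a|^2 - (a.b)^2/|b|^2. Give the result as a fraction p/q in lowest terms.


|a|^2 = 4^2 + 1^2 + 3^2 = 26
|b|^2 = 1^2 + 2^2 + 1^2 = 6
a . b = 4*1 + 1*2 + 3*1 = 9
(a.b)^2 = 9^2 = 81
|rej|^2 = 26 - 81/6
= (156 - 81)/6
= 75/6
In lowest terms: 25/2


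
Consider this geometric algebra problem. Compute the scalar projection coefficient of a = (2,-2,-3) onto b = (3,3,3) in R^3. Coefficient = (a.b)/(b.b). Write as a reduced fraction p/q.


Projection coefficient = (a . b) / (b . b)
a . b = 2*3 + (-2)*3 + (-3)*3
= 6 + (-6) + (-9) = -9
b . b = 3^2 + 3^2 + 3^2
= 9 + 9 + 9 = 27
Coefficient = -9/27
In lowest terms: -1/3


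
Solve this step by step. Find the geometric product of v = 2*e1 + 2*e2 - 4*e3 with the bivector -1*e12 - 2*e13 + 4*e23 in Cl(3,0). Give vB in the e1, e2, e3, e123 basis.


vB has grade-1 (vector) and grade-3 (trivector) parts: vB = (v _| B) + (v ^ B).
Vector part <vB>_1:
  e1: -v2*b12 - v3*b13 = -(2)*(-1) - (-4)*(-2) = -6
  e2: v1*b12 - v3*b23 = (2)*(-1) - (-4)*(4) = 14
  e3: v1*b13 + v2*b23 = (2)*(-2) + (2)*(4) = 4
Trivector part <vB>_3:
  e123: v1*b23 - v2*b13 + v3*b12 = (2)*(4) - (2)*(-2) + (-4)*(-1) = 16
vB = -6*e1 + 14*e2 + 4*e3 + 16*e123


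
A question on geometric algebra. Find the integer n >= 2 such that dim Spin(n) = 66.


dim Spin(n) = dim so(n) = n(n-1)/2.
Solve n(n-1)/2 = 66, i.e. n^2 - n - 132 = 0.
Discriminant = 1 + 8*66 = 529
n = (1 + sqrt(529))/2 = (1 + 23)/2 = 12


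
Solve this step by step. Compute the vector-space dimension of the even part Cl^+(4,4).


Even subalgebra dimension = 2^(n-1)
n = 4 + 4 = 8
2^(8 - 1) = 2^7 = 128
Verification: sum of C(8,k) for even k = 1 + 28 + 70 + 28 + 1 = 128
Result = 128


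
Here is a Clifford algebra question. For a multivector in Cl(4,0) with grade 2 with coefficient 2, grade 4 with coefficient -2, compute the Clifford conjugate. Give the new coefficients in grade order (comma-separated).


Clifford conjugate sign for grade k: (-1)^(k(k+1)/2)
Grade 2: (-1)^(2*3/2) = (-1)^3 = -1, coeff 2 -> -2
Grade 4: (-1)^(4*5/2) = (-1)^10 = 1, coeff -2 -> -2
Conjugated coefficients: -2, -2


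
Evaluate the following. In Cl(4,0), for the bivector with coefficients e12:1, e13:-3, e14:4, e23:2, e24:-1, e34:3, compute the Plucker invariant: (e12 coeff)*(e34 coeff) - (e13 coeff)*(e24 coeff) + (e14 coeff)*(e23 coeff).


Plucker relation: af - be + cd
a*f = 1*3 = 3
b*e = (-3)*(-1) = 3
c*d = 4*2 = 8
af - be + cd = 3 - 3 + 8
= 8


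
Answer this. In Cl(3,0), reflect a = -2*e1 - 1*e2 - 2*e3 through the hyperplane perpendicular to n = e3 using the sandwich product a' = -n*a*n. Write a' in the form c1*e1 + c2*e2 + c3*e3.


Reflection formula: a' = -n*a*n, with n = e3 (unit vector, n^2 = 1).
For reflection through hyperplane perp to e3:
The component along e3 flips sign, others stay.
a = (-2, -1, -2)
a' = (-2, -1, 2)
a' = -2*e1 - 1*e2 + 2*e3


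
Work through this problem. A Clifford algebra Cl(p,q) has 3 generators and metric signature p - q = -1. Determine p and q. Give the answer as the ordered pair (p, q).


We need p + q = 3 and p - q = -1.
Adding: 2p = 3 + (-1) = 2, so p = 1.
Then q = 3 - 1 = 2.
(p, q) = (1, 2)


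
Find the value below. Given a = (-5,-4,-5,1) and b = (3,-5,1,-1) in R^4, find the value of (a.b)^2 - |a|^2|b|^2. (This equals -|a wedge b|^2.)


a . b = (-5)*3 + (-4)*(-5) + (-5)*1 + 1*(-1)
= -15 + 20 + (-5) + (-1) = -1
|a|^2 = (-5)^2 + (-4)^2 + (-5)^2 + 1^2 = 67
|b|^2 = 3^2 + (-5)^2 + 1^2 + (-1)^2 = 36
(a.b)^2 = (-1)^2 = 1
|a|^2 * |b|^2 = 67 * 36 = 2412
Result = 1 - 2412 = -2411


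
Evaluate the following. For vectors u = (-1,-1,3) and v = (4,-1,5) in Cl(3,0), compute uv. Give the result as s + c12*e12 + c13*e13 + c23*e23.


In Cl(3,0): e_i^2 = 1, e_ie_j = -e_je_i for i != j.
Scalar part = u . v = (-1)*4 + (-1)*(-1) + 3*5
= -4 + 1 + 15 = 12
e12 coeff = (-1)*(-1) - (-1)*4 = 1 - (-4) = 5
e13 coeff = (-1)*5 - 3*4 = -5 - 12 = -17
e23 coeff = (-1)*5 - 3*(-1) = -5 - (-3) = -2
uv = 12 + 5*e12 - 17*e13 - 2*e23


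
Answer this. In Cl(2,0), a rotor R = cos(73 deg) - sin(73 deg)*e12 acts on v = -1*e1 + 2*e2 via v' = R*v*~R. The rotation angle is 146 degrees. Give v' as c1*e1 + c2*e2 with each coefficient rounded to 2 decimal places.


Rotor R = cos(73deg) - sin(73deg)*e12
Rotation angle theta = 2 * 73 = 146 degrees
v' = R*v*~R rotates v by theta.
cos(146deg) = -0.8290, sin(146deg) = 0.5592
v'_1 = -1*cos(146deg) - 2*sin(146deg)
= -1*(-0.8290) - 2*0.5592
= -0.29
v'_2 = -1*sin(146deg) + 2*cos(146deg)
= -1*0.5592 + 2*(-0.8290)
= -2.22
v' = -0.29*e1 - 2.22*e2


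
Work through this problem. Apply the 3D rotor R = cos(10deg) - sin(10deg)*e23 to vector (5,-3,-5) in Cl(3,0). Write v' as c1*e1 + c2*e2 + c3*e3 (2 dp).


Rotor R = cos(10deg) - sin(10deg)*e23
Rotation angle theta = 2 * 10 = 20 degrees in the e23 plane (e2 -> e3).
The component perpendicular to the plane (e1) is invariant: v'_1 = v1 = 5.00
cos(20deg) = 0.9397, sin(20deg) = 0.3420
v'_2 = v2*cos(theta) - v3*sin(theta) = -3*0.9397 - (-5)*0.3420 = -1.11
v'_3 = v2*sin(theta) + v3*cos(theta) = -3*0.3420 + (-5)*0.9397 = -5.72
v' = 5.00*e1 - 1.11*e2 - 5.72*e3


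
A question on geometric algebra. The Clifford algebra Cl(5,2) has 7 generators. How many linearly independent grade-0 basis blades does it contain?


Number of grade-k basis blades in Cl(p,q) with n = p + q is C(n, k).
n = 5 + 2 = 7
C(7, 0) = 7! / (0! * 7!)
= 5040 / (1 * 5040)
= 1


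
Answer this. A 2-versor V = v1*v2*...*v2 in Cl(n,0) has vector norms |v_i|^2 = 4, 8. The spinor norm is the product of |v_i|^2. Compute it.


Spinor norm N(V) = |v1|^2 * |v2|^2 * ... * |v2|^2
= 4 * 8
Running product: 4, 32
N(V) = 32


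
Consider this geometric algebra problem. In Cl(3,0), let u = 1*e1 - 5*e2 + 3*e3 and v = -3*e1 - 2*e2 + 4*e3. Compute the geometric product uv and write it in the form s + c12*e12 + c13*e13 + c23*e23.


In Cl(3,0): e_i^2 = 1, e_ie_j = -e_je_i for i != j.
Scalar part = u . v = 1*(-3) + (-5)*(-2) + 3*4
= -3 + 10 + 12 = 19
e12 coeff = 1*(-2) - (-5)*(-3) = -2 - 15 = -17
e13 coeff = 1*4 - 3*(-3) = 4 - (-9) = 13
e23 coeff = (-5)*4 - 3*(-2) = -20 - (-6) = -14
uv = 19 - 17*e12 + 13*e13 - 14*e23


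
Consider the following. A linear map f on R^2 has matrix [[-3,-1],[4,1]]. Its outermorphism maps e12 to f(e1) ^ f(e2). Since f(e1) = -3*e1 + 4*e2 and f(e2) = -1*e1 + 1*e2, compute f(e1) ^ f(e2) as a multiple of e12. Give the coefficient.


The outermorphism of a linear map f sends e1^e2 to f(e1)^f(e2).
f(e1) = -3*e1 + 4*e2
f(e2) = -1*e1 + 1*e2
f(e1) ^ f(e2) = (-3*e1 + 4*e2) ^ (-1*e1 + 1*e2)
= (-3)*1*e12 + 4*(-1)*e21
= (-3 - (-4))*e12
= 1*e12
Coefficient = 1


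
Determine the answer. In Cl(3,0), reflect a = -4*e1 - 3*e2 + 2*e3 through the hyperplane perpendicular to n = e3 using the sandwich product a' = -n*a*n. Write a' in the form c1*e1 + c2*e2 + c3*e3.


Reflection formula: a' = -n*a*n, with n = e3 (unit vector, n^2 = 1).
For reflection through hyperplane perp to e3:
The component along e3 flips sign, others stay.
a = (-4, -3, 2)
a' = (-4, -3, -2)
a' = -4*e1 - 3*e2 - 2*e3


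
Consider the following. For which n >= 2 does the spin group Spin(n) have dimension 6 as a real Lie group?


dim Spin(n) = dim so(n) = n(n-1)/2.
Solve n(n-1)/2 = 6, i.e. n^2 - n - 12 = 0.
Discriminant = 1 + 8*6 = 49
n = (1 + sqrt(49))/2 = (1 + 7)/2 = 4


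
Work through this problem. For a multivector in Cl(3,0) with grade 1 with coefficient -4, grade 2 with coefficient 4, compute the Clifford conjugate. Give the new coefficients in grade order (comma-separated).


Clifford conjugate sign for grade k: (-1)^(k(k+1)/2)
Grade 1: (-1)^(1*2/2) = (-1)^1 = -1, coeff -4 -> 4
Grade 2: (-1)^(2*3/2) = (-1)^3 = -1, coeff 4 -> -4
Conjugated coefficients: 4, -4


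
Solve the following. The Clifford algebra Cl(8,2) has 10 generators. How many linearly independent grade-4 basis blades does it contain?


Number of grade-k basis blades in Cl(p,q) with n = p + q is C(n, k).
n = 8 + 2 = 10
C(10, 4) = 10! / (4! * 6!)
= 3628800 / (24 * 720)
= 210


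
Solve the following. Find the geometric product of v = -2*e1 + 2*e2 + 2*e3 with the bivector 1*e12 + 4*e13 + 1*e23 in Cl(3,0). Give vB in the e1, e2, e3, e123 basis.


vB has grade-1 (vector) and grade-3 (trivector) parts: vB = (v _| B) + (v ^ B).
Vector part <vB>_1:
  e1: -v2*b12 - v3*b13 = -(2)*(1) - (2)*(4) = -10
  e2: v1*b12 - v3*b23 = (-2)*(1) - (2)*(1) = -4
  e3: v1*b13 + v2*b23 = (-2)*(4) + (2)*(1) = -6
Trivector part <vB>_3:
  e123: v1*b23 - v2*b13 + v3*b12 = (-2)*(1) - (2)*(4) + (2)*(1) = -8
vB = -10*e1 - 4*e2 - 6*e3 - 8*e123


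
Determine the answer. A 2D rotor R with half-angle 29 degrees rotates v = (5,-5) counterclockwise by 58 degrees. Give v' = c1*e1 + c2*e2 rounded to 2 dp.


Rotor R = cos(29deg) - sin(29deg)*e12
Rotation angle theta = 2 * 29 = 58 degrees
v' = R*v*~R rotates v by theta.
cos(58deg) = 0.5299, sin(58deg) = 0.8480
v'_1 = 5*cos(58deg) - (-5)*sin(58deg)
= 5*0.5299 - (-5)*0.8480
= 6.89
v'_2 = 5*sin(58deg) + (-5)*cos(58deg)
= 5*0.8480 + (-5)*0.5299
= 1.59
v' = 6.89*e1 + 1.59*e2


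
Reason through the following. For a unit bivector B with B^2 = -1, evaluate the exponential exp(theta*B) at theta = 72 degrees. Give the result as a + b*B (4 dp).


For a unit bivector B with B^2 = -1, the exponential series gives
e^(theta*B) = cos(theta) + sin(theta)*B (the GA analogue of Euler's formula).
theta = 72 degrees = 1.256637 rad
cos(72 deg) = 0.3090
sin(72 deg) = 0.9511
exp(theta*B) = 0.3090 + 0.9511*B


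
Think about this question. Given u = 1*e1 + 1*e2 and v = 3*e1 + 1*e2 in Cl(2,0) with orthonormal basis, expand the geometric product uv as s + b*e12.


Expand: (1*e1 + 1*e2)(3*e1 + 1*e2)
= 1*3*e1e1 + 1*1*e1e2 + 1*3*e2e1 + 1*1*e2e2
Using e1^2 = e2^2 = 1, e2e1 = -e1e2:
Scalar part s = 1*3 + 1*1 = 3 + 1 = 4
Bivector part b = 1*1 - 1*3 = 1 - 3 = -2
uv = 4 - 2*e12


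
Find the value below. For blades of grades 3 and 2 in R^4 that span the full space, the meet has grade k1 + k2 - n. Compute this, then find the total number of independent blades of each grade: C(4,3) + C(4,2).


Meet grade = grade(A) + grade(B) - n
= 3 + 2 - 4 = 1
C(4,3) = 4
C(4,2) = 6
dim_A + dim_B = 4 + 6 = 10


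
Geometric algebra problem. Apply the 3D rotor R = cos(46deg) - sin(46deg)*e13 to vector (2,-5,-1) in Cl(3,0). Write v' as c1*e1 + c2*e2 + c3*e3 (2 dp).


Rotor R = cos(46deg) - sin(46deg)*e13
Rotation angle theta = 2 * 46 = 92 degrees in the e13 plane (e1 -> e3).
The component perpendicular to the plane (e2) is invariant: v'_2 = v2 = -5.00
cos(92deg) = -0.0349, sin(92deg) = 0.9994
v'_1 = v1*cos(theta) - v3*sin(theta) = 2*(-0.0349) - (-1)*0.9994 = 0.93
v'_3 = v1*sin(theta) + v3*cos(theta) = 2*0.9994 + (-1)*(-0.0349) = 2.03
v' = 0.93*e1 - 5.00*e2 + 2.03*e3


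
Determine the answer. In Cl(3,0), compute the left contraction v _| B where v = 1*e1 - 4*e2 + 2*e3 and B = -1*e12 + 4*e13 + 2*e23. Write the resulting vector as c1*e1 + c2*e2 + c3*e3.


Left contraction v _| B = <vB>_1 (grade-1 part of the geometric product vB).
Using e1_|e12 = e2, e2_|e12 = -e1, e1_|e13 = e3, e3_|e13 = -e1, e2_|e23 = e3, e3_|e23 = -e2:
e1 coeff: -v2*b12 - v3*b13 = -(-4)*(-1) - (2)*(4) = -12
e2 coeff: v1*b12 - v3*b23 = (1)*(-1) - (2)*(2) = -5
e3 coeff: v1*b13 + v2*b23 = (1)*(4) + (-4)*(2) = -4
v _| B = -12*e1 - 5*e2 - 4*e3


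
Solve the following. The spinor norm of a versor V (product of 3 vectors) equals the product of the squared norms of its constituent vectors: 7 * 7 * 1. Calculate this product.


Spinor norm N(V) = |v1|^2 * |v2|^2 * ... * |v3|^2
= 7 * 7 * 1
Running product: 7, 49, 49
N(V) = 49


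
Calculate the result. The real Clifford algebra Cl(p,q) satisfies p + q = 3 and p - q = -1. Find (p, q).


We need p + q = 3 and p - q = -1.
Adding: 2p = 3 + (-1) = 2, so p = 1.
Then q = 3 - 1 = 2.
(p, q) = (1, 2)


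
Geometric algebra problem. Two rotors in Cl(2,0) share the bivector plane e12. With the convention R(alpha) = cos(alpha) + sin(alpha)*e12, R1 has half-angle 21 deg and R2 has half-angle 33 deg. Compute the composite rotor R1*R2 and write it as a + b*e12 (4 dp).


Same-plane rotors commute and their half-angles add:
R1*R2 = cos(a1 + a2) + sin(a1 + a2)*e12.
a1 + a2 = 21 + 33 = 54 deg
cos(54 deg) = 0.5878
sin(54 deg) = 0.8090
R1*R2 = 0.5878 + 0.8090*e12


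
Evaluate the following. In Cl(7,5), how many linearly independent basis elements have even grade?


Even subalgebra dimension = 2^(n-1)
n = 7 + 5 = 12
2^(12 - 1) = 2^11 = 2048
Verification: sum of C(12,k) for even k = 1 + 66 + 495 + 924 + 495 + 66 + 1 = 2048
Result = 2048


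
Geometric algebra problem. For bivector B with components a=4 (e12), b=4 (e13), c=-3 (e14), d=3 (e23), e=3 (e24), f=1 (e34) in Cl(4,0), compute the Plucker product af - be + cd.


Plucker relation: af - be + cd
a*f = 4*1 = 4
b*e = 4*3 = 12
c*d = (-3)*3 = -9
af - be + cd = 4 - 12 + (-9)
= -17


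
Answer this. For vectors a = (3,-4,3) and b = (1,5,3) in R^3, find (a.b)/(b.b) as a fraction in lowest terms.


Projection coefficient = (a . b) / (b . b)
a . b = 3*1 + (-4)*5 + 3*3
= 3 + (-20) + 9 = -8
b . b = 1^2 + 5^2 + 3^2
= 1 + 25 + 9 = 35
Coefficient = -8/35
In lowest terms: -8/35


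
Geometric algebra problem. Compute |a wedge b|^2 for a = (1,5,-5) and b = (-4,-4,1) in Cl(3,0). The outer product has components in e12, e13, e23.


a wedge b = (a1*b2 - a2*b1)*e12 + (a1*b3 - a3*b1)*e13 + (a2*b3 - a3*b2)*e23
e12 coeff: 1*(-4) - 5*(-4) = -4 - (-20) = 16
e13 coeff: 1*1 - (-5)*(-4) = 1 - 20 = -19
e23 coeff: 5*1 - (-5)*(-4) = 5 - 20 = -15
|a wedge b|^2 = 16^2 + (-19)^2 + (-15)^2
= 256 + 361 + 225
= 842


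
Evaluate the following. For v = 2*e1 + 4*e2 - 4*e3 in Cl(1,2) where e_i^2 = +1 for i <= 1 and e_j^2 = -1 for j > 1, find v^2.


v^2 = sum of c_i^2 * e_i^2
Positive signature terms (e_i^2 = +1): 2^2 = 4
Negative signature terms (e_j^2 = -1): 4^2 + (-4)^2 = 32
v^2 = 4 - 32 = -28


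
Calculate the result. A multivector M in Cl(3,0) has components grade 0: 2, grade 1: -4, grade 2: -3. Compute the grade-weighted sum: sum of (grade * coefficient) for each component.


Grade-weighted sum = sum of grade_k * coefficient_k
0*2 = 0
1*(-4) = -4
2*(-3) = -6
Total = 0 + (-4) + (-6) = -10


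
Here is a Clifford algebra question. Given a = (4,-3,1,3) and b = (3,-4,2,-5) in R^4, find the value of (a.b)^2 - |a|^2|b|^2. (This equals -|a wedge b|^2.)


a . b = 4*3 + (-3)*(-4) + 1*2 + 3*(-5)
= 12 + 12 + 2 + (-15) = 11
|a|^2 = 4^2 + (-3)^2 + 1^2 + 3^2 = 35
|b|^2 = 3^2 + (-4)^2 + 2^2 + (-5)^2 = 54
(a.b)^2 = 11^2 = 121
|a|^2 * |b|^2 = 35 * 54 = 1890
Result = 121 - 1890 = -1769


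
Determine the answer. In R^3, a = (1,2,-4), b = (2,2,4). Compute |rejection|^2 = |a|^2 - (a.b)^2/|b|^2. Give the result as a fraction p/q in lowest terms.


|a|^2 = 1^2 + 2^2 + (-4)^2 = 21
|b|^2 = 2^2 + 2^2 + 4^2 = 24
a . b = 1*2 + 2*2 + (-4)*4 = -10
(a.b)^2 = (-10)^2 = 100
|rej|^2 = 21 - 100/24
= (504 - 100)/24
= 404/24
In lowest terms: 101/6


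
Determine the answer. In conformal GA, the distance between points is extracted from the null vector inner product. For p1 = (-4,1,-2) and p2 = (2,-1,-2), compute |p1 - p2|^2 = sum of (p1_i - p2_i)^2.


p1 - p2 = (-6, 2, 0)
|p1 - p2|^2 = (-6)^2 + 2^2 + 0^2
= 36 + 4 + 0
= 40


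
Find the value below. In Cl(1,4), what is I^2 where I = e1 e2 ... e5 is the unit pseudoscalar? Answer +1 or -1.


The pseudoscalar I = e1...e_n (product of all n generators) of Cl(p,q) satisfies I^2 = (-1)^(q + n(n-1)/2).
p = 1, q = 4, n = p + q = 5
n(n-1)/2 = 5 * 4 / 2 = 10
Exponent = q + n(n-1)/2 = 4 + 10 = 14
I^2 = (-1)^14 = +1


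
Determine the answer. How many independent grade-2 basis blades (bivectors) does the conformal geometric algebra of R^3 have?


The conformal model of R^3 uses Cl(4,1) with m = 3 + 2 = 5 generators.
Number of grade-2 blades = C(m, 2) = C(5, 2)
= 5*4/2 = 10


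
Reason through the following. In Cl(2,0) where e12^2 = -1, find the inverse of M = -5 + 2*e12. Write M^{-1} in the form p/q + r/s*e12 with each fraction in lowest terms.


M = -5 + 2*e12, where e12^2 = -1.
Since M commutes with its reverse ~M = a - b*e12, M * ~M = a^2 - b^2*e12^2 = a^2 + b^2.
So M^{-1} = ~M / (a^2 + b^2) = (a - b*e12)/(a^2 + b^2).
a^2 + b^2 = 25 + 4 = 29
Scalar part = -5/29 = -5/29
Bivector coeff = -2/29 = -2/29
M^{-1} = -5/29 - 2/29*e12


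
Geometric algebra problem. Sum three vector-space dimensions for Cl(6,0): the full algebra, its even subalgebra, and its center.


n = 6 + 0 = 6
Total dim = 2^6 = 64
Even subalgebra dim = 2^5 = 32
n is even, so center dim = 1
Sum = 64 + 32 + 1 = 97


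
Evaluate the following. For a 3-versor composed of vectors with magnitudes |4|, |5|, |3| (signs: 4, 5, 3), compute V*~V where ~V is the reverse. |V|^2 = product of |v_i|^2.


Each vector v_i has |v_i|^2 = s_i^2
Squared scales: 4^2 = 16, 5^2 = 25, 3^2 = 9
|V|^2 = 16 * 25 * 9
= 3600


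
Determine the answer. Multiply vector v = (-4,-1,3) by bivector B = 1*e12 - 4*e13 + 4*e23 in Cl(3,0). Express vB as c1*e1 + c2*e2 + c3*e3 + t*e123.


vB has grade-1 (vector) and grade-3 (trivector) parts: vB = (v _| B) + (v ^ B).
Vector part <vB>_1:
  e1: -v2*b12 - v3*b13 = -(-1)*(1) - (3)*(-4) = 13
  e2: v1*b12 - v3*b23 = (-4)*(1) - (3)*(4) = -16
  e3: v1*b13 + v2*b23 = (-4)*(-4) + (-1)*(4) = 12
Trivector part <vB>_3:
  e123: v1*b23 - v2*b13 + v3*b12 = (-4)*(4) - (-1)*(-4) + (3)*(1) = -17
vB = 13*e1 - 16*e2 + 12*e3 - 17*e123


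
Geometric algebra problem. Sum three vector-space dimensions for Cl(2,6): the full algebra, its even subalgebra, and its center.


n = 2 + 6 = 8
Total dim = 2^8 = 256
Even subalgebra dim = 2^7 = 128
n is even, so center dim = 1
Sum = 256 + 128 + 1 = 385


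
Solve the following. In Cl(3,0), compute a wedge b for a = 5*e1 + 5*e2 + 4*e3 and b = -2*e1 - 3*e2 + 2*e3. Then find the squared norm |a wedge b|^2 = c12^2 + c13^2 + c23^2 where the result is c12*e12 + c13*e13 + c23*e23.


a wedge b = (a1*b2 - a2*b1)*e12 + (a1*b3 - a3*b1)*e13 + (a2*b3 - a3*b2)*e23
e12 coeff: 5*(-3) - 5*(-2) = -15 - (-10) = -5
e13 coeff: 5*2 - 4*(-2) = 10 - (-8) = 18
e23 coeff: 5*2 - 4*(-3) = 10 - (-12) = 22
|a wedge b|^2 = (-5)^2 + 18^2 + 22^2
= 25 + 324 + 484
= 833


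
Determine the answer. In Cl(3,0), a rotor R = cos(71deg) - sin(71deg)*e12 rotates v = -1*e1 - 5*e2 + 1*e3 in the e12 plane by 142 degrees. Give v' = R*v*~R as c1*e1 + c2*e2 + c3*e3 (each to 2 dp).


Rotor R = cos(71deg) - sin(71deg)*e12
Rotation angle theta = 2 * 71 = 142 degrees in the e12 plane (e1 -> e2).
The component perpendicular to the plane (e3) is invariant: v'_3 = v3 = 1.00
cos(142deg) = -0.7880, sin(142deg) = 0.6157
v'_1 = v1*cos(theta) - v2*sin(theta) = -1*(-0.7880) - (-5)*0.6157 = 3.87
v'_2 = v1*sin(theta) + v2*cos(theta) = -1*0.6157 + (-5)*(-0.7880) = 3.32
v' = 3.87*e1 + 3.32*e2 + 1.00*e3


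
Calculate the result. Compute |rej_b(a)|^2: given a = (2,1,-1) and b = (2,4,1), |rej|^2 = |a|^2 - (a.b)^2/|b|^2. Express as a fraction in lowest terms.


|a|^2 = 2^2 + 1^2 + (-1)^2 = 6
|b|^2 = 2^2 + 4^2 + 1^2 = 21
a . b = 2*2 + 1*4 + (-1)*1 = 7
(a.b)^2 = 7^2 = 49
|rej|^2 = 6 - 49/21
= (126 - 49)/21
= 77/21
In lowest terms: 11/3


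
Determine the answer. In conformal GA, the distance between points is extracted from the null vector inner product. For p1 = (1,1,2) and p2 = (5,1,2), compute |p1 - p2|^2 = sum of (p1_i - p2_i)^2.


p1 - p2 = (-4, 0, 0)
|p1 - p2|^2 = (-4)^2 + 0^2 + 0^2
= 16 + 0 + 0
= 16


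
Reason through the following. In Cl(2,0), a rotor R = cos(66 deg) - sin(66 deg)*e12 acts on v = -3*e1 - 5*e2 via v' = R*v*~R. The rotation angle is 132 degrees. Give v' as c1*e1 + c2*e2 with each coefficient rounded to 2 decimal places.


Rotor R = cos(66deg) - sin(66deg)*e12
Rotation angle theta = 2 * 66 = 132 degrees
v' = R*v*~R rotates v by theta.
cos(132deg) = -0.6691, sin(132deg) = 0.7431
v'_1 = -3*cos(132deg) - (-5)*sin(132deg)
= -3*(-0.6691) - (-5)*0.7431
= 5.72
v'_2 = -3*sin(132deg) + (-5)*cos(132deg)
= -3*0.7431 + (-5)*(-0.6691)
= 1.12
v' = 5.72*e1 + 1.12*e2


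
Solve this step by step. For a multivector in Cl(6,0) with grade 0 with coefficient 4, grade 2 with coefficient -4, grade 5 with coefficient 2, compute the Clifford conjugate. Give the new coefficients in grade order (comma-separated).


Clifford conjugate sign for grade k: (-1)^(k(k+1)/2)
Grade 0: (-1)^(0*1/2) = (-1)^0 = 1, coeff 4 -> 4
Grade 2: (-1)^(2*3/2) = (-1)^3 = -1, coeff -4 -> 4
Grade 5: (-1)^(5*6/2) = (-1)^15 = -1, coeff 2 -> -2
Conjugated coefficients: 4, 4, -2


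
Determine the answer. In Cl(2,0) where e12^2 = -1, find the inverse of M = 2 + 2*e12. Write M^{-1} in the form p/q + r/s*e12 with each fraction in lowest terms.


M = 2 + 2*e12, where e12^2 = -1.
Since M commutes with its reverse ~M = a - b*e12, M * ~M = a^2 - b^2*e12^2 = a^2 + b^2.
So M^{-1} = ~M / (a^2 + b^2) = (a - b*e12)/(a^2 + b^2).
a^2 + b^2 = 4 + 4 = 8
Scalar part = 2/8 = 1/4
Bivector coeff = -2/8 = -1/4
M^{-1} = 1/4 - 1/4*e12


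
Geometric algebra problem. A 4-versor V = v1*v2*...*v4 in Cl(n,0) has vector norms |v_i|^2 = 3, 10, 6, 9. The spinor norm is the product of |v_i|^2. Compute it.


Spinor norm N(V) = |v1|^2 * |v2|^2 * ... * |v4|^2
= 3 * 10 * 6 * 9
Running product: 3, 30, 180, 1620
N(V) = 1620


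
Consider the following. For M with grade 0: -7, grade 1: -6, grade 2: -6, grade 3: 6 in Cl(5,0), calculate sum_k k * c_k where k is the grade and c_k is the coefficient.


Grade-weighted sum = sum of grade_k * coefficient_k
0*(-7) = 0
1*(-6) = -6
2*(-6) = -12
3*6 = 18
Total = 0 + (-6) + (-12) + 18 = 0


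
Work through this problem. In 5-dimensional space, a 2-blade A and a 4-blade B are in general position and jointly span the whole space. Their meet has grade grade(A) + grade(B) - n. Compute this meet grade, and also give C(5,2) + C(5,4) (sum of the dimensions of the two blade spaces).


Meet grade = grade(A) + grade(B) - n
= 2 + 4 - 5 = 1
C(5,2) = 10
C(5,4) = 5
dim_A + dim_B = 10 + 5 = 15


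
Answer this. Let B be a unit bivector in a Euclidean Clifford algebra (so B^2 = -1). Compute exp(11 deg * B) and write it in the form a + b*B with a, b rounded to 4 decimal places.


For a unit bivector B with B^2 = -1, the exponential series gives
e^(theta*B) = cos(theta) + sin(theta)*B (the GA analogue of Euler's formula).
theta = 11 degrees = 0.191986 rad
cos(11 deg) = 0.9816
sin(11 deg) = 0.1908
exp(theta*B) = 0.9816 + 0.1908*B


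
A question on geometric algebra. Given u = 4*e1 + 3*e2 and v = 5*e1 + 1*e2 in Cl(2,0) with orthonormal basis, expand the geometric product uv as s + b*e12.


Expand: (4*e1 + 3*e2)(5*e1 + 1*e2)
= 4*5*e1e1 + 4*1*e1e2 + 3*5*e2e1 + 3*1*e2e2
Using e1^2 = e2^2 = 1, e2e1 = -e1e2:
Scalar part s = 4*5 + 3*1 = 20 + 3 = 23
Bivector part b = 4*1 - 3*5 = 4 - 15 = -11
uv = 23 - 11*e12


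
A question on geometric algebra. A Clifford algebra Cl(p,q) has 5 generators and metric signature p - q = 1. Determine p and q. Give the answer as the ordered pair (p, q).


We need p + q = 5 and p - q = 1.
Adding: 2p = 5 + 1 = 6, so p = 3.
Then q = 5 - 3 = 2.
(p, q) = (3, 2)


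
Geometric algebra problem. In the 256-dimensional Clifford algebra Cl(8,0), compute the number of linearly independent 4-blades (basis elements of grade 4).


Number of grade-k basis blades in Cl(p,q) with n = p + q is C(n, k).
n = 8 + 0 = 8
C(8, 4) = 8! / (4! * 4!)
= 40320 / (24 * 24)
= 70


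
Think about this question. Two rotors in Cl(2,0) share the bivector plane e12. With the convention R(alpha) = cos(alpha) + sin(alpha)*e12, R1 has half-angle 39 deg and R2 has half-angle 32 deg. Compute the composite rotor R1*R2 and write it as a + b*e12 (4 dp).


Same-plane rotors commute and their half-angles add:
R1*R2 = cos(a1 + a2) + sin(a1 + a2)*e12.
a1 + a2 = 39 + 32 = 71 deg
cos(71 deg) = 0.3256
sin(71 deg) = 0.9455
R1*R2 = 0.3256 + 0.9455*e12


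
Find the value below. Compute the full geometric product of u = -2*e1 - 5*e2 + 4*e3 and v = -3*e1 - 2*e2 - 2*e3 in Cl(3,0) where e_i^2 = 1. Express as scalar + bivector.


In Cl(3,0): e_i^2 = 1, e_ie_j = -e_je_i for i != j.
Scalar part = u . v = (-2)*(-3) + (-5)*(-2) + 4*(-2)
= 6 + 10 + (-8) = 8
e12 coeff = (-2)*(-2) - (-5)*(-3) = 4 - 15 = -11
e13 coeff = (-2)*(-2) - 4*(-3) = 4 - (-12) = 16
e23 coeff = (-5)*(-2) - 4*(-2) = 10 - (-8) = 18
uv = 8 - 11*e12 + 16*e13 + 18*e23


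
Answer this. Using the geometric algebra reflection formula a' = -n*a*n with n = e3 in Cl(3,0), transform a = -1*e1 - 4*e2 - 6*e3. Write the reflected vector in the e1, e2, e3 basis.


Reflection formula: a' = -n*a*n, with n = e3 (unit vector, n^2 = 1).
For reflection through hyperplane perp to e3:
The component along e3 flips sign, others stay.
a = (-1, -4, -6)
a' = (-1, -4, 6)
a' = -1*e1 - 4*e2 + 6*e3


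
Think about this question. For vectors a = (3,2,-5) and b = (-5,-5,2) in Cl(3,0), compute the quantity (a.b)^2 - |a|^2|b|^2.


a . b = 3*(-5) + 2*(-5) + (-5)*2
= -15 + (-10) + (-10) = -35
|a|^2 = 3^2 + 2^2 + (-5)^2 = 38
|b|^2 = (-5)^2 + (-5)^2 + 2^2 = 54
(a.b)^2 = (-35)^2 = 1225
|a|^2 * |b|^2 = 38 * 54 = 2052
Result = 1225 - 2052 = -827


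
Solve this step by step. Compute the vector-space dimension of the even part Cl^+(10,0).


Even subalgebra dimension = 2^(n-1)
n = 10 + 0 = 10
2^(10 - 1) = 2^9 = 512
Verification: sum of C(10,k) for even k = 1 + 45 + 210 + 210 + 45 + 1 = 512
Result = 512


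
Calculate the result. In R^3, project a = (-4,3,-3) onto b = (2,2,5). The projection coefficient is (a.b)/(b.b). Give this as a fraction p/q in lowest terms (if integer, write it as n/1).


Projection coefficient = (a . b) / (b . b)
a . b = (-4)*2 + 3*2 + (-3)*5
= -8 + 6 + (-15) = -17
b . b = 2^2 + 2^2 + 5^2
= 4 + 4 + 25 = 33
Coefficient = -17/33
In lowest terms: -17/33


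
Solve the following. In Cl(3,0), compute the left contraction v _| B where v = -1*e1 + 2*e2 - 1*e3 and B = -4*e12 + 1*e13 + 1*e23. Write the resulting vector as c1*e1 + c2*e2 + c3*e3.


Left contraction v _| B = <vB>_1 (grade-1 part of the geometric product vB).
Using e1_|e12 = e2, e2_|e12 = -e1, e1_|e13 = e3, e3_|e13 = -e1, e2_|e23 = e3, e3_|e23 = -e2:
e1 coeff: -v2*b12 - v3*b13 = -(2)*(-4) - (-1)*(1) = 9
e2 coeff: v1*b12 - v3*b23 = (-1)*(-4) - (-1)*(1) = 5
e3 coeff: v1*b13 + v2*b23 = (-1)*(1) + (2)*(1) = 1
v _| B = 9*e1 + 5*e2 + 1*e3


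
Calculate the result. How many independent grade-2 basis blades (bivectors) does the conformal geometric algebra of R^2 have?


The conformal model of R^2 uses Cl(3,1) with m = 2 + 2 = 4 generators.
Number of grade-2 blades = C(m, 2) = C(4, 2)
= 4*3/2 = 6


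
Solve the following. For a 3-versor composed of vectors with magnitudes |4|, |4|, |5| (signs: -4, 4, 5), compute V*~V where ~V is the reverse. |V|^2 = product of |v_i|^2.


Each vector v_i has |v_i|^2 = s_i^2
Squared scales: (-4)^2 = 16, 4^2 = 16, 5^2 = 25
|V|^2 = 16 * 16 * 25
= 6400


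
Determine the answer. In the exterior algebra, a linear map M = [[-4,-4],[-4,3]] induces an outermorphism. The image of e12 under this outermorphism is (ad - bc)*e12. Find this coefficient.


The outermorphism of a linear map f sends e1^e2 to f(e1)^f(e2).
f(e1) = -4*e1 - 4*e2
f(e2) = -4*e1 + 3*e2
f(e1) ^ f(e2) = (-4*e1 - 4*e2) ^ (-4*e1 + 3*e2)
= (-4)*3*e12 + (-4)*(-4)*e21
= (-12 - 16)*e12
= -28*e12
Coefficient = -28


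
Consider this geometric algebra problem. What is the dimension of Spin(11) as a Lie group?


Spin(n) double-covers SO(n); both have Lie algebra so(n) of dimension n(n-1)/2.
n = 11
n(n-1) = 11 * 10 = 110
dim Spin(11) = 110/2 = 55


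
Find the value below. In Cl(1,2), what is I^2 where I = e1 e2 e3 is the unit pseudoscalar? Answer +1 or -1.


The pseudoscalar I = e1...e_n (product of all n generators) of Cl(p,q) satisfies I^2 = (-1)^(q + n(n-1)/2).
p = 1, q = 2, n = p + q = 3
n(n-1)/2 = 3 * 2 / 2 = 3
Exponent = q + n(n-1)/2 = 2 + 3 = 5
I^2 = (-1)^5 = -1


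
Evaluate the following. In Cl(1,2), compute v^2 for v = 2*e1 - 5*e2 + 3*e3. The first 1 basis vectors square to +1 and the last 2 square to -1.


v^2 = sum of c_i^2 * e_i^2
Positive signature terms (e_i^2 = +1): 2^2 = 4
Negative signature terms (e_j^2 = -1): (-5)^2 + 3^2 = 34
v^2 = 4 - 34 = -30


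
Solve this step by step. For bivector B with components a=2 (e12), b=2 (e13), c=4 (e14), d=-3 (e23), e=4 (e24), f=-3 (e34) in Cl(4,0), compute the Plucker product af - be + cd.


Plucker relation: af - be + cd
a*f = 2*(-3) = -6
b*e = 2*4 = 8
c*d = 4*(-3) = -12
af - be + cd = -6 - 8 + (-12)
= -26


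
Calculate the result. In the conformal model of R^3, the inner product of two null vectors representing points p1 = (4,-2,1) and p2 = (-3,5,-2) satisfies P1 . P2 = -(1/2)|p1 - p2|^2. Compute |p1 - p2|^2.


p1 - p2 = (7, -7, 3)
|p1 - p2|^2 = 7^2 + (-7)^2 + 3^2
= 49 + 49 + 9
= 107


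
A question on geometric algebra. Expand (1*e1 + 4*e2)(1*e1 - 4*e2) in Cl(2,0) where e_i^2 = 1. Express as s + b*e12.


Expand: (1*e1 + 4*e2)(1*e1 - 4*e2)
= 1*1*e1e1 + 1*(-4)*e1e2 + 4*1*e2e1 + 4*(-4)*e2e2
Using e1^2 = e2^2 = 1, e2e1 = -e1e2:
Scalar part s = 1*1 + 4*(-4) = 1 + (-16) = -15
Bivector part b = 1*(-4) - 4*1 = -4 - 4 = -8
uv = -15 - 8*e12


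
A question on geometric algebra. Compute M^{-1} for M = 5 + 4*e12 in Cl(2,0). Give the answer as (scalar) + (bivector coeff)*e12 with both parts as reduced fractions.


M = 5 + 4*e12, where e12^2 = -1.
Since M commutes with its reverse ~M = a - b*e12, M * ~M = a^2 - b^2*e12^2 = a^2 + b^2.
So M^{-1} = ~M / (a^2 + b^2) = (a - b*e12)/(a^2 + b^2).
a^2 + b^2 = 25 + 16 = 41
Scalar part = 5/41 = 5/41
Bivector coeff = -4/41 = -4/41
M^{-1} = 5/41 - 4/41*e12


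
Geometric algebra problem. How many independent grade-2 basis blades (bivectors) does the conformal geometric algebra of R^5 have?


The conformal model of R^5 uses Cl(6,1) with m = 5 + 2 = 7 generators.
Number of grade-2 blades = C(m, 2) = C(7, 2)
= 7*6/2 = 21


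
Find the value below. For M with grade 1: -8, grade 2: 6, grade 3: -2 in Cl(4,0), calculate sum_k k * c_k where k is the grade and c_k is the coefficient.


Grade-weighted sum = sum of grade_k * coefficient_k
1*(-8) = -8
2*6 = 12
3*(-2) = -6
Total = -8 + 12 + (-6) = -2


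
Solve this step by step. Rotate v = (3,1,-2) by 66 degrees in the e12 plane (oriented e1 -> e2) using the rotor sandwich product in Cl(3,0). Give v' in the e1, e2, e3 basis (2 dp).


Rotor R = cos(33deg) - sin(33deg)*e12
Rotation angle theta = 2 * 33 = 66 degrees in the e12 plane (e1 -> e2).
The component perpendicular to the plane (e3) is invariant: v'_3 = v3 = -2.00
cos(66deg) = 0.4067, sin(66deg) = 0.9135
v'_1 = v1*cos(theta) - v2*sin(theta) = 3*0.4067 - 1*0.9135 = 0.31
v'_2 = v1*sin(theta) + v2*cos(theta) = 3*0.9135 + 1*0.4067 = 3.15
v' = 0.31*e1 + 3.15*e2 - 2.00*e3


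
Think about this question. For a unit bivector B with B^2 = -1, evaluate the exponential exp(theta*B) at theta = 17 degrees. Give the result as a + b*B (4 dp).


For a unit bivector B with B^2 = -1, the exponential series gives
e^(theta*B) = cos(theta) + sin(theta)*B (the GA analogue of Euler's formula).
theta = 17 degrees = 0.296706 rad
cos(17 deg) = 0.9563
sin(17 deg) = 0.2924
exp(theta*B) = 0.9563 + 0.2924*B


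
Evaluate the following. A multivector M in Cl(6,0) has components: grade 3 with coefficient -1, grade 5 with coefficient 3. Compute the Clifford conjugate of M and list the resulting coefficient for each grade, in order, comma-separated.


Clifford conjugate sign for grade k: (-1)^(k(k+1)/2)
Grade 3: (-1)^(3*4/2) = (-1)^6 = 1, coeff -1 -> -1
Grade 5: (-1)^(5*6/2) = (-1)^15 = -1, coeff 3 -> -3
Conjugated coefficients: -1, -3


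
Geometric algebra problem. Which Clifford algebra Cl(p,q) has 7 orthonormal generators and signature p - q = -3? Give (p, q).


We need p + q = 7 and p - q = -3.
Adding: 2p = 7 + (-3) = 4, so p = 2.
Then q = 7 - 2 = 5.
(p, q) = (2, 5)


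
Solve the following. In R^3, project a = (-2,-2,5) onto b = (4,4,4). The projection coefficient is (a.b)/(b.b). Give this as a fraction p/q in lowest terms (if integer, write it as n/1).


Projection coefficient = (a . b) / (b . b)
a . b = (-2)*4 + (-2)*4 + 5*4
= -8 + (-8) + 20 = 4
b . b = 4^2 + 4^2 + 4^2
= 16 + 16 + 16 = 48
Coefficient = 4/48
In lowest terms: 1/12


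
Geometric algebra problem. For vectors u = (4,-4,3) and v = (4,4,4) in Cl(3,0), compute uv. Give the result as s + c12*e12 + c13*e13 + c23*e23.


In Cl(3,0): e_i^2 = 1, e_ie_j = -e_je_i for i != j.
Scalar part = u . v = 4*4 + (-4)*4 + 3*4
= 16 + (-16) + 12 = 12
e12 coeff = 4*4 - (-4)*4 = 16 - (-16) = 32
e13 coeff = 4*4 - 3*4 = 16 - 12 = 4
e23 coeff = (-4)*4 - 3*4 = -16 - 12 = -28
uv = 12 + 32*e12 + 4*e13 - 28*e23


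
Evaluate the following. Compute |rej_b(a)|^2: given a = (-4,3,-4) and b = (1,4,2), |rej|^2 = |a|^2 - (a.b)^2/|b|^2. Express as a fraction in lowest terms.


|a|^2 = (-4)^2 + 3^2 + (-4)^2 = 41
|b|^2 = 1^2 + 4^2 + 2^2 = 21
a . b = (-4)*1 + 3*4 + (-4)*2 = 0
(a.b)^2 = 0^2 = 0
|rej|^2 = 41 - 0/21
= (861 - 0)/21
= 861/21
In lowest terms: 41/1


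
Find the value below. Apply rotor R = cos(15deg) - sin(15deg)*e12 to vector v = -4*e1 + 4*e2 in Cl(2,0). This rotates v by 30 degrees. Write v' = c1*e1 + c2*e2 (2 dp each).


Rotor R = cos(15deg) - sin(15deg)*e12
Rotation angle theta = 2 * 15 = 30 degrees
v' = R*v*~R rotates v by theta.
cos(30deg) = 0.8660, sin(30deg) = 0.5000
v'_1 = -4*cos(30deg) - 4*sin(30deg)
= -4*0.8660 - 4*0.5000
= -5.46
v'_2 = -4*sin(30deg) + 4*cos(30deg)
= -4*0.5000 + 4*0.8660
= 1.46
v' = -5.46*e1 + 1.46*e2


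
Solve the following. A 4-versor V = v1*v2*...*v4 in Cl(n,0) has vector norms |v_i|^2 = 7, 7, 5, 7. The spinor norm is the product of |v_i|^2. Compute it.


Spinor norm N(V) = |v1|^2 * |v2|^2 * ... * |v4|^2
= 7 * 7 * 5 * 7
Running product: 7, 49, 245, 1715
N(V) = 1715


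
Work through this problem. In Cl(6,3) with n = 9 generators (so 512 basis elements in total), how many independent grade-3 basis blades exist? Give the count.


Number of grade-k basis blades in Cl(p,q) with n = p + q is C(n, k).
n = 6 + 3 = 9
C(9, 3) = 9! / (3! * 6!)
= 362880 / (6 * 720)
= 84


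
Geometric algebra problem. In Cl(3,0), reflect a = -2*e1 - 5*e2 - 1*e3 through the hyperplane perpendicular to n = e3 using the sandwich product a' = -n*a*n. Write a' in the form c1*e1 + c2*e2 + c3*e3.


Reflection formula: a' = -n*a*n, with n = e3 (unit vector, n^2 = 1).
For reflection through hyperplane perp to e3:
The component along e3 flips sign, others stay.
a = (-2, -5, -1)
a' = (-2, -5, 1)
a' = -2*e1 - 5*e2 + 1*e3


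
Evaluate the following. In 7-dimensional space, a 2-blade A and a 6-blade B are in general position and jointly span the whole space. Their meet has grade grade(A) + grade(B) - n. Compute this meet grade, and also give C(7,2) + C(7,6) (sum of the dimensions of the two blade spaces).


Meet grade = grade(A) + grade(B) - n
= 2 + 6 - 7 = 1
C(7,2) = 21
C(7,6) = 7
dim_A + dim_B = 21 + 7 = 28


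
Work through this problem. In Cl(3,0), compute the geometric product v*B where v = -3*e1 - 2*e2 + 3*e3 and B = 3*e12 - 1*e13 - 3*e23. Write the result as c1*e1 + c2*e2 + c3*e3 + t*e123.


vB has grade-1 (vector) and grade-3 (trivector) parts: vB = (v _| B) + (v ^ B).
Vector part <vB>_1:
  e1: -v2*b12 - v3*b13 = -(-2)*(3) - (3)*(-1) = 9
  e2: v1*b12 - v3*b23 = (-3)*(3) - (3)*(-3) = 0
  e3: v1*b13 + v2*b23 = (-3)*(-1) + (-2)*(-3) = 9
Trivector part <vB>_3:
  e123: v1*b23 - v2*b13 + v3*b12 = (-3)*(-3) - (-2)*(-1) + (3)*(3) = 16
vB = 9*e1 + 0*e2 + 9*e3 + 16*e123


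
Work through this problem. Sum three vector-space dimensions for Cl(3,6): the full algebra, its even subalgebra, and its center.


n = 3 + 6 = 9
Total dim = 2^9 = 512
Even subalgebra dim = 2^8 = 256
n is odd, so center dim = 2
Sum = 512 + 256 + 2 = 770


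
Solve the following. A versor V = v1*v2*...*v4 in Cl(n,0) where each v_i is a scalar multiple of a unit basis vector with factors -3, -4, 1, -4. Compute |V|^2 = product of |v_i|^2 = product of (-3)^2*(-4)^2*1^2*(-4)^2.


Each vector v_i has |v_i|^2 = s_i^2
Squared scales: (-3)^2 = 9, (-4)^2 = 16, 1^2 = 1, (-4)^2 = 16
|V|^2 = 9 * 16 * 1 * 16
= 2304


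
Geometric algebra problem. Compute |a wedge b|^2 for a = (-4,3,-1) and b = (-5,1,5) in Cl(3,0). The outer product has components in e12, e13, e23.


a wedge b = (a1*b2 - a2*b1)*e12 + (a1*b3 - a3*b1)*e13 + (a2*b3 - a3*b2)*e23
e12 coeff: (-4)*1 - 3*(-5) = -4 - (-15) = 11
e13 coeff: (-4)*5 - (-1)*(-5) = -20 - 5 = -25
e23 coeff: 3*5 - (-1)*1 = 15 - (-1) = 16
|a wedge b|^2 = 11^2 + (-25)^2 + 16^2
= 121 + 625 + 256
= 1002


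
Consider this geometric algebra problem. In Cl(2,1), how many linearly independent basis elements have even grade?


Even subalgebra dimension = 2^(n-1)
n = 2 + 1 = 3
2^(3 - 1) = 2^2 = 4
Verification: sum of C(3,k) for even k = 1 + 3 = 4
Result = 4


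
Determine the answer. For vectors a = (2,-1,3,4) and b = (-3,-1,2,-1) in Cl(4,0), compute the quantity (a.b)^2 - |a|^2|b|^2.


a . b = 2*(-3) + (-1)*(-1) + 3*2 + 4*(-1)
= -6 + 1 + 6 + (-4) = -3
|a|^2 = 2^2 + (-1)^2 + 3^2 + 4^2 = 30
|b|^2 = (-3)^2 + (-1)^2 + 2^2 + (-1)^2 = 15
(a.b)^2 = (-3)^2 = 9
|a|^2 * |b|^2 = 30 * 15 = 450
Result = 9 - 450 = -441


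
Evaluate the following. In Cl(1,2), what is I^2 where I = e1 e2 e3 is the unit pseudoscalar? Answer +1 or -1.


The pseudoscalar I = e1...e_n (product of all n generators) of Cl(p,q) satisfies I^2 = (-1)^(q + n(n-1)/2).
p = 1, q = 2, n = p + q = 3
n(n-1)/2 = 3 * 2 / 2 = 3
Exponent = q + n(n-1)/2 = 2 + 3 = 5
I^2 = (-1)^5 = -1


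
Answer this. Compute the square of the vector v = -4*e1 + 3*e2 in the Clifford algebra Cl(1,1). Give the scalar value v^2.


v^2 = sum of c_i^2 * e_i^2
Positive signature terms (e_i^2 = +1): (-4)^2 = 16
Negative signature terms (e_j^2 = -1): 3^2 = 9
v^2 = 16 - 9 = 7


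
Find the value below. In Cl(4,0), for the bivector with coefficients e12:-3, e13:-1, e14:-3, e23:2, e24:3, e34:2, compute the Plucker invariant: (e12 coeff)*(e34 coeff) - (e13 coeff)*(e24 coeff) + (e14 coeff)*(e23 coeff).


Plucker relation: af - be + cd
a*f = (-3)*2 = -6
b*e = (-1)*3 = -3
c*d = (-3)*2 = -6
af - be + cd = -6 - (-3) + (-6)
= -9


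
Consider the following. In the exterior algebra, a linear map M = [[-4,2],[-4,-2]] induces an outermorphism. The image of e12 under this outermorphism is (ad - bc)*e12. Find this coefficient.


The outermorphism of a linear map f sends e1^e2 to f(e1)^f(e2).
f(e1) = -4*e1 - 4*e2
f(e2) = 2*e1 - 2*e2
f(e1) ^ f(e2) = (-4*e1 - 4*e2) ^ (2*e1 - 2*e2)
= (-4)*(-2)*e12 + (-4)*2*e21
= (8 - (-8))*e12
= 16*e12
Coefficient = 16


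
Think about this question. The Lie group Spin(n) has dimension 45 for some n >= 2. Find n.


dim Spin(n) = dim so(n) = n(n-1)/2.
Solve n(n-1)/2 = 45, i.e. n^2 - n - 90 = 0.
Discriminant = 1 + 8*45 = 361
n = (1 + sqrt(361))/2 = (1 + 19)/2 = 10


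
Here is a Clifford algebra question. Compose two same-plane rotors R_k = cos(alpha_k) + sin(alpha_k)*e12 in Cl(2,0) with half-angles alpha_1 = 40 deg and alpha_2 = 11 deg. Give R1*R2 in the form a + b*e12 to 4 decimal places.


Same-plane rotors commute and their half-angles add:
R1*R2 = cos(a1 + a2) + sin(a1 + a2)*e12.
a1 + a2 = 40 + 11 = 51 deg
cos(51 deg) = 0.6293
sin(51 deg) = 0.7771
R1*R2 = 0.6293 + 0.7771*e12


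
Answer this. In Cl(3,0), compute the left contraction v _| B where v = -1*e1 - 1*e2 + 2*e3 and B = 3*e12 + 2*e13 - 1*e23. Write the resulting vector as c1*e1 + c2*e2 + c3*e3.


Left contraction v _| B = <vB>_1 (grade-1 part of the geometric product vB).
Using e1_|e12 = e2, e2_|e12 = -e1, e1_|e13 = e3, e3_|e13 = -e1, e2_|e23 = e3, e3_|e23 = -e2:
e1 coeff: -v2*b12 - v3*b13 = -(-1)*(3) - (2)*(2) = -1
e2 coeff: v1*b12 - v3*b23 = (-1)*(3) - (2)*(-1) = -1
e3 coeff: v1*b13 + v2*b23 = (-1)*(2) + (-1)*(-1) = -1
v _| B = -1*e1 - 1*e2 - 1*e3


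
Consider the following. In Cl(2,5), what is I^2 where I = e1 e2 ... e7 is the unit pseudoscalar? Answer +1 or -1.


The pseudoscalar I = e1...e_n (product of all n generators) of Cl(p,q) satisfies I^2 = (-1)^(q + n(n-1)/2).
p = 2, q = 5, n = p + q = 7
n(n-1)/2 = 7 * 6 / 2 = 21
Exponent = q + n(n-1)/2 = 5 + 21 = 26
I^2 = (-1)^26 = +1
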